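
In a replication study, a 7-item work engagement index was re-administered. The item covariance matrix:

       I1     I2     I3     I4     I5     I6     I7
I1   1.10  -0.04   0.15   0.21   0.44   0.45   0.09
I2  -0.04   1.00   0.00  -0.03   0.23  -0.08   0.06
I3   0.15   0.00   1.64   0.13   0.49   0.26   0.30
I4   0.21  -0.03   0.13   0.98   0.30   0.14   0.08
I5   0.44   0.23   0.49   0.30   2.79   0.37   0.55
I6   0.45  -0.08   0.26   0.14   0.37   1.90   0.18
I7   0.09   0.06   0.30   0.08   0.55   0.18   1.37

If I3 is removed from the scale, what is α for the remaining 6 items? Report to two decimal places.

α = 0.47

Remaining items: I1, I2, I4, I5, I6, I7 (k = 6).
ΣVar(i) = 1.10 + 1.00 + 0.98 + 2.79 + 1.90 + 1.37 = 9.14
σ²_T = 9.14 + 2 × 2.95 = 15.04
α (item deleted) = (6/5)·(1 − 9.14/15.04) = 0.47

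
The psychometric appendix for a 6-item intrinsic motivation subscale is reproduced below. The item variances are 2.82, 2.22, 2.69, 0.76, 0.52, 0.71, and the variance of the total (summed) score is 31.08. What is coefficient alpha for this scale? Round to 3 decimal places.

ΣVar(i) = 2.82 + 2.22 + 2.69 + 0.76 + 0.52 + 0.71 = 9.72
α = (k/(k−1))·(1 − ΣVar(i)/Var(T)) = (6/5)·(1 − 9.72/31.08) = 0.825

coefficient alpha = 0.825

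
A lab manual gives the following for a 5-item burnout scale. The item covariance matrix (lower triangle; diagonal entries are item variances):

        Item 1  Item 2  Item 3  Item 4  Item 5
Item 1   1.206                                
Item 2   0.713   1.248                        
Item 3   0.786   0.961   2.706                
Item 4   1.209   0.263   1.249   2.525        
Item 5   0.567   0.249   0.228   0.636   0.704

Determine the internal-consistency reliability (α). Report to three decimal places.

Σσ²ᵢ = 1.206 + 1.248 + 2.706 + 2.525 + 0.704 = 8.389
Σ_{i<j} σ_ij = 6.861
σ²_T = 8.389 + 2 × 6.861 = 22.111
α = (k/(k−1))·(1 − Σσ²ᵢ/σ²_T) = (5/4)·(1 − 8.389/22.111) = 0.776

α = 0.776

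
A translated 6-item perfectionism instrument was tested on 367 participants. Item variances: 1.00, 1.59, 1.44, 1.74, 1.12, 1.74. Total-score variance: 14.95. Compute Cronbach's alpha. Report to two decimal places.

α = 0.51

Σσ²ᵢ = 1.00 + 1.59 + 1.44 + 1.74 + 1.12 + 1.74 = 8.63
α = (k/(k−1))·(1 − Σσ²ᵢ/Var(T)) = (6/5)·(1 − 8.63/14.95) = 0.51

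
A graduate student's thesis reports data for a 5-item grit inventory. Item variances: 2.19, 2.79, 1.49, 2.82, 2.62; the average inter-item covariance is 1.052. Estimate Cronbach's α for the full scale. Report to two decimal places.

sum of item variances = 2.19 + 2.79 + 1.49 + 2.82 + 2.62 = 11.91
Sum of the 10 distinct covariances = 10 × 1.052 = 10.520
σ²_T = sum of item variances + 2·Σcov = 11.91 + 2 × 10.520 = 32.950
α = (5/4)·(1 − 11.91/32.950) = 0.80

Cronbach's α = 0.80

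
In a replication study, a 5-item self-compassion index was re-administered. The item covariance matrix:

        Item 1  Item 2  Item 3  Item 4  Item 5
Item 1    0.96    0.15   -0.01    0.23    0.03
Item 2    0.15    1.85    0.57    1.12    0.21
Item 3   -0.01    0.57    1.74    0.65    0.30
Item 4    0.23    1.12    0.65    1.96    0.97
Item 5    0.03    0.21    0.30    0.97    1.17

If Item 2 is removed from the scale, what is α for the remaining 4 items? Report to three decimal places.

α = 0.569

Remaining items: Item 1, Item 3, Item 4, Item 5 (k = 4).
Σσᵢ² = 0.96 + 1.74 + 1.96 + 1.17 = 5.83
σ²_total = 5.83 + 2 × 2.17 = 10.17
α (item deleted) = (4/3)·(1 − 5.83/10.17) = 0.569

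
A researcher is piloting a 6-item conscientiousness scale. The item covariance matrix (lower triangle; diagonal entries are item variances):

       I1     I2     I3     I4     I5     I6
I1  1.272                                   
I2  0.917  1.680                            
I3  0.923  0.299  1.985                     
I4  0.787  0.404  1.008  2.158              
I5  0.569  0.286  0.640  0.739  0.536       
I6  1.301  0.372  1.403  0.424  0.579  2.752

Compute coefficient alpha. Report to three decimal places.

coefficient alpha = 0.807

ΣVar(i) = 1.272 + 1.680 + 1.985 + 2.158 + 0.536 + 2.752 = 10.383
Sum of the distinct covariances = 10.651
Var(T) = 10.383 + 2 × 10.651 = 31.685
α = (k/(k−1))·(1 − ΣVar(i)/Var(T)) = (6/5)·(1 − 10.383/31.685) = 0.807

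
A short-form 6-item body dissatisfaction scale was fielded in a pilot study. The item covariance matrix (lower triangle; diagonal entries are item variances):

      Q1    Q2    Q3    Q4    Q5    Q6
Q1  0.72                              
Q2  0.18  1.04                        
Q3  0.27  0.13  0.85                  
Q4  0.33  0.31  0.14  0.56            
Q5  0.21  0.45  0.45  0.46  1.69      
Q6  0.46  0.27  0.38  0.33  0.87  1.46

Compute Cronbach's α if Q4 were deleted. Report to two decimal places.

Cronbach's α = 0.70

Remaining items: Q1, Q2, Q3, Q5, Q6 (k = 5).
Σσᵢ² = 0.72 + 1.04 + 0.85 + 1.69 + 1.46 = 5.76
σ²_T = 5.76 + 2 × 3.67 = 13.10
α (item deleted) = (5/4)·(1 − 5.76/13.10) = 0.70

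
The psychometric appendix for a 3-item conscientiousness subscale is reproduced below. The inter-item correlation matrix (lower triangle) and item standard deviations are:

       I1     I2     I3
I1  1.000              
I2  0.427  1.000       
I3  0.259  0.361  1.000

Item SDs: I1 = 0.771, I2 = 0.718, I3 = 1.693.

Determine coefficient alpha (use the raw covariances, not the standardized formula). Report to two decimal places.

α = 0.51

Σσ²ᵢ = 0.771² + 0.718² + 1.693² = 3.9762
Covariances σ_ij = r_ij · s_i · s_j:
  σ(I1,I2) = 0.427 × 0.771 × 0.718 = 0.2364
  σ(I1,I3) = 0.259 × 0.771 × 1.693 = 0.3381
  σ(I2,I3) = 0.361 × 0.718 × 1.693 = 0.4388
σ²_T = Σσ²ᵢ + 2·Σσ_ij = 3.9762 + 2 × 1.0133 = 6.0028
α = (3/2)·(1 − 3.9762/6.0028) = 0.51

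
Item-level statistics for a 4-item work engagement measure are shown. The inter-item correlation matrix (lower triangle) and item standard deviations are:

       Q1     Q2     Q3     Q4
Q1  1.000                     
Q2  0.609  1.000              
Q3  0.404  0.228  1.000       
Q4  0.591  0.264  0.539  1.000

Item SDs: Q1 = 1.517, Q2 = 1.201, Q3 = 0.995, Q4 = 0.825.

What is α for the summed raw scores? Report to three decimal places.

α = 0.746

Σσ²ᵢ = 1.517² + 1.201² + 0.995² + 0.825² = 5.4143
Covariances σ_ij = r_ij · s_i · s_j:
  σ(Q1,Q2) = 0.609 × 1.517 × 1.201 = 1.1095
  σ(Q1,Q3) = 0.404 × 1.517 × 0.995 = 0.6098
  σ(Q1,Q4) = 0.591 × 1.517 × 0.825 = 0.7397
  σ(Q2,Q3) = 0.228 × 1.201 × 0.995 = 0.2725
  σ(Q2,Q4) = 0.264 × 1.201 × 0.825 = 0.2616
  σ(Q3,Q4) = 0.539 × 0.995 × 0.825 = 0.4425
σ²_T = Σσ²ᵢ + 2·Σσ_ij = 5.4143 + 2 × 3.4356 = 12.2855
α = (4/3)·(1 − 5.4143/12.2855) = 0.746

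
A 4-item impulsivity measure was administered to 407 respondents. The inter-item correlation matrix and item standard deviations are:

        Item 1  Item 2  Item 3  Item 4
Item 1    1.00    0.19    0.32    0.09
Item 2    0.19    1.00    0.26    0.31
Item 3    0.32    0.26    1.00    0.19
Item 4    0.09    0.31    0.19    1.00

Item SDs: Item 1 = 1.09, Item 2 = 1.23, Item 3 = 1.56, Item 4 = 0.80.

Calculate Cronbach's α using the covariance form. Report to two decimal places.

Cronbach's α = 0.53

Σσ²ᵢ = 1.09² + 1.23² + 1.56² + 0.80² = 5.7746
Covariances σ_ij = r_ij · s_i · s_j:
  σ(Item 1,Item 2) = 0.19 × 1.09 × 1.23 = 0.2547
  σ(Item 1,Item 3) = 0.32 × 1.09 × 1.56 = 0.5441
  σ(Item 1,Item 4) = 0.09 × 1.09 × 0.80 = 0.0785
  σ(Item 2,Item 3) = 0.26 × 1.23 × 1.56 = 0.4989
  σ(Item 2,Item 4) = 0.31 × 1.23 × 0.80 = 0.3050
  σ(Item 3,Item 4) = 0.19 × 1.56 × 0.80 = 0.2371
σ²_T = Σσ²ᵢ + 2·Σσ_ij = 5.7746 + 2 × 1.9183 = 9.6112
α = (4/3)·(1 − 5.7746/9.6112) = 0.53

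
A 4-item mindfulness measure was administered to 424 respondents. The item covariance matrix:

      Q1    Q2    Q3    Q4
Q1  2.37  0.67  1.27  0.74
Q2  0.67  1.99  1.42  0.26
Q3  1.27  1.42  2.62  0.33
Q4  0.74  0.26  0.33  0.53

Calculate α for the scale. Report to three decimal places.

ΣVar(i) = 2.37 + 1.99 + 2.62 + 0.53 = 7.51
Sum of the distinct covariances = 4.69
total variance = 7.51 + 2 × 4.69 = 16.89
α = (k/(k−1))·(1 − ΣVar(i)/total variance) = (4/3)·(1 − 7.51/16.89) = 0.740

α = 0.740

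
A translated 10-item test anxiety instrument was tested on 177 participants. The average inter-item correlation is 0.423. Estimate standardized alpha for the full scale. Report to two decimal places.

standardized alpha = 0.88

Standardized α = k·r̄ / (1 + (k−1)·r̄) = 10 × 0.423 / (1 + 9 × 0.423)
  = 4.2300 / 4.8070 = 0.88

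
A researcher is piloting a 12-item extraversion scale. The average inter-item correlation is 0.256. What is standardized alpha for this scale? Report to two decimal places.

standardized alpha = 0.81

Standardized α = k·r̄ / (1 + (k−1)·r̄) = 12 × 0.256 / (1 + 11 × 0.256)
  = 3.0720 / 3.8160 = 0.81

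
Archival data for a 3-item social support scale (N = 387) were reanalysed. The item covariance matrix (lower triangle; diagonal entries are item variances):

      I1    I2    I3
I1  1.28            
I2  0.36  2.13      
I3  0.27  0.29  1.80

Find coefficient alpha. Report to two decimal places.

α = 0.39

Σσ²ᵢ = 1.28 + 2.13 + 1.80 = 5.21
Sum of the distinct covariances = 0.92
σ²_total = 5.21 + 2 × 0.92 = 7.05
α = (k/(k−1))·(1 − Σσ²ᵢ/σ²_total) = (3/2)·(1 − 5.21/7.05) = 0.39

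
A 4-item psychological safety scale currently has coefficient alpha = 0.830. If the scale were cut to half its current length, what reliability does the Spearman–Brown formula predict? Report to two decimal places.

predicted reliability = 0.71

Length factor m = 1/2
α' = m·α / (1 − (1−m)·α)
   = 1/2 × 0.830 / (1 − (1 − 1/2) × 0.830)
   = 0.4150 / 0.5850 = 0.71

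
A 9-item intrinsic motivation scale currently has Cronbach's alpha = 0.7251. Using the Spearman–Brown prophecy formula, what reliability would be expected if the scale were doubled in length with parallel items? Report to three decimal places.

Length factor m = 2
α' = m·α / (1 + (m−1)·α)
   = 2 × 0.7251 / (1 + (2 − 1) × 0.7251)
   = 1.4502 / 1.7251 = 0.841

predicted reliability = 0.841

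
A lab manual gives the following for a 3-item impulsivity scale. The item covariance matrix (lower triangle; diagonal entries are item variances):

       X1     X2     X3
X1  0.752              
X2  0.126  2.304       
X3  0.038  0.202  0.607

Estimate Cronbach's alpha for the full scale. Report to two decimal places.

ΣVar(i) = 0.752 + 2.304 + 0.607 = 3.663
Sum of off-diagonal covariances = 0.366
σ²_T = 3.663 + 2 × 0.366 = 4.395
α = (k/(k−1))·(1 − ΣVar(i)/σ²_T) = (3/2)·(1 − 3.663/4.395) = 0.25

α = 0.25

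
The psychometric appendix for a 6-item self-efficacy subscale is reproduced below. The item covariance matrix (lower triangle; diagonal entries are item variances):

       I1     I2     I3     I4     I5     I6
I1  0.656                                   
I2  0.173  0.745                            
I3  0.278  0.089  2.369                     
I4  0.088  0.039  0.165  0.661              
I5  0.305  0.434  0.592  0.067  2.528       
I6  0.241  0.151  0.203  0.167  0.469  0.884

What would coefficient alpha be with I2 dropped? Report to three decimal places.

Remaining items: I1, I3, I4, I5, I6 (k = 5).
Σσᵢ² = 0.656 + 2.369 + 0.661 + 2.528 + 0.884 = 7.098
σ²_T = 7.098 + 2 × 2.575 = 12.248
α (item deleted) = (5/4)·(1 − 7.098/12.248) = 0.526

coefficient alpha = 0.526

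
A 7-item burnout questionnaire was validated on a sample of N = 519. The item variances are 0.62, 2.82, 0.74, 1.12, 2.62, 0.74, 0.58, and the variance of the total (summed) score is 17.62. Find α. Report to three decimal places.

ΣVar(i) = 0.62 + 2.82 + 0.74 + 1.12 + 2.62 + 0.74 + 0.58 = 9.24
α = (k/(k−1))·(1 − ΣVar(i)/total variance) = (7/6)·(1 − 9.24/17.62) = 0.555

α = 0.555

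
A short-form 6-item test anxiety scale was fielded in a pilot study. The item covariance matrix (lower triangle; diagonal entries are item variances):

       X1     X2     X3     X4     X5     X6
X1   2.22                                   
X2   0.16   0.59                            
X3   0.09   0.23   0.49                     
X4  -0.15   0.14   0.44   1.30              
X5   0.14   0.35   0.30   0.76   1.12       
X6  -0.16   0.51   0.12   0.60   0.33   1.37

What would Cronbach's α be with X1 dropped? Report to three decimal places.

Cronbach's α = 0.760

Remaining items: X2, X3, X4, X5, X6 (k = 5).
sum of item variances = 0.59 + 0.49 + 1.30 + 1.12 + 1.37 = 4.87
total variance = 4.87 + 2 × 3.78 = 12.43
α (item deleted) = (5/4)·(1 − 4.87/12.43) = 0.760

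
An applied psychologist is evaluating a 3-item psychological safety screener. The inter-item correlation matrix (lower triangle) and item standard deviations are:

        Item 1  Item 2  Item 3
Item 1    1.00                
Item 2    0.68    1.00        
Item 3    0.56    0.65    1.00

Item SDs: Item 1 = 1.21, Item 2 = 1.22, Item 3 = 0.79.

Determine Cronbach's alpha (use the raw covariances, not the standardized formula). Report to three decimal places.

Σσ²ᵢ = 1.21² + 1.22² + 0.79² = 3.5766
Covariances σ_ij = r_ij · s_i · s_j:
  σ(Item 1,Item 2) = 0.68 × 1.21 × 1.22 = 1.0038
  σ(Item 1,Item 3) = 0.56 × 1.21 × 0.79 = 0.5353
  σ(Item 2,Item 3) = 0.65 × 1.22 × 0.79 = 0.6265
σ²_T = Σσ²ᵢ + 2·Σσ_ij = 3.5766 + 2 × 2.1656 = 7.9078
α = (3/2)·(1 − 3.5766/7.9078) = 0.822

α = 0.822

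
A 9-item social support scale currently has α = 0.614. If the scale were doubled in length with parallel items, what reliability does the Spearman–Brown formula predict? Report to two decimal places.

predicted reliability = 0.76

Length factor m = 2
α' = m·α / (1 + (m−1)·α)
   = 2 × 0.614 / (1 + (2 − 1) × 0.614)
   = 1.2280 / 1.6140 = 0.76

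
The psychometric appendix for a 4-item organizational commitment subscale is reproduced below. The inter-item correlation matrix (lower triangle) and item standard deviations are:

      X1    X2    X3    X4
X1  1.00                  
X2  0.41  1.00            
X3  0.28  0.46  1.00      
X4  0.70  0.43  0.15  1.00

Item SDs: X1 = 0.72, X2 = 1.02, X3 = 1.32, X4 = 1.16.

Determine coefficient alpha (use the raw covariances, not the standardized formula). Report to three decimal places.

α = 0.692

Σσ²ᵢ = 0.72² + 1.02² + 1.32² + 1.16² = 4.6468
Covariances σ_ij = r_ij · s_i · s_j:
  σ(X1,X2) = 0.41 × 0.72 × 1.02 = 0.3011
  σ(X1,X3) = 0.28 × 0.72 × 1.32 = 0.2661
  σ(X1,X4) = 0.70 × 0.72 × 1.16 = 0.5846
  σ(X2,X3) = 0.46 × 1.02 × 1.32 = 0.6193
  σ(X2,X4) = 0.43 × 1.02 × 1.16 = 0.5088
  σ(X3,X4) = 0.15 × 1.32 × 1.16 = 0.2297
σ²_T = Σσ²ᵢ + 2·Σσ_ij = 4.6468 + 2 × 2.5096 = 9.6660
α = (4/3)·(1 − 4.6468/9.6660) = 0.692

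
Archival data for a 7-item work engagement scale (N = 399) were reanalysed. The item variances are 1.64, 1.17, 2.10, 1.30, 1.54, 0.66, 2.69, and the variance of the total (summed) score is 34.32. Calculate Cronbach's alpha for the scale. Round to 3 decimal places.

Σσᵢ² = 1.64 + 1.17 + 2.10 + 1.30 + 1.54 + 0.66 + 2.69 = 11.10
α = (k/(k−1))·(1 − Σσᵢ²/σ²_total) = (7/6)·(1 − 11.10/34.32) = 0.789

Cronbach's alpha = 0.789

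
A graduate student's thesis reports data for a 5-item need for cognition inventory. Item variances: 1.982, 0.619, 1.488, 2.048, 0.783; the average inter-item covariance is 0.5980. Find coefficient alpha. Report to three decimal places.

α = 0.792

ΣVar(i) = 1.982 + 0.619 + 1.488 + 2.048 + 0.783 = 6.920
Sum of the 10 distinct covariances = 10 × 0.5980 = 5.9800
σ²_total = ΣVar(i) + 2·Σcov = 6.920 + 2 × 5.9800 = 18.8800
α = (5/4)·(1 − 6.920/18.8800) = 0.792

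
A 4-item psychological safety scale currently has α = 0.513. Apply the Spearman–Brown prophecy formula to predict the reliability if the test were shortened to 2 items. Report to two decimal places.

predicted reliability = 0.34

Length factor m = 2/4 = 0.5000
α' = m·α / (1 − (1−m)·α)
   = 2/4 × 0.513 / (1 − (1 − 2/4) × 0.513)
   = 0.2565 / 0.7435 = 0.34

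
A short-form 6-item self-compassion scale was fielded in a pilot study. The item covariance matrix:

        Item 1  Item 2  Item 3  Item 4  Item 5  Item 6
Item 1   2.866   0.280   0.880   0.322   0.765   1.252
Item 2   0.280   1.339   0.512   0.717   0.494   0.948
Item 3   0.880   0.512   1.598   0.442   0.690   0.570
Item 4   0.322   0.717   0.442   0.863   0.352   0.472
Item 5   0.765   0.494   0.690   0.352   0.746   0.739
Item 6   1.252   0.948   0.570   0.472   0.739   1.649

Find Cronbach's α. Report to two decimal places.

sum of item variances = 2.866 + 1.339 + 1.598 + 0.863 + 0.746 + 1.649 = 9.061
Σ_{i<j} σ_ij = 9.435
σ²_total = 9.061 + 2 × 9.435 = 27.931
α = (k/(k−1))·(1 − sum of item variances/σ²_total) = (6/5)·(1 − 9.061/27.931) = 0.81

α = 0.81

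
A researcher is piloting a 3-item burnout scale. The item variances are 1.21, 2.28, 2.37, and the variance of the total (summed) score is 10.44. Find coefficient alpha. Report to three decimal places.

sum of item variances = 1.21 + 2.28 + 2.37 = 5.86
α = (k/(k−1))·(1 − sum of item variances/σ²_T) = (3/2)·(1 − 5.86/10.44) = 0.658

coefficient alpha = 0.658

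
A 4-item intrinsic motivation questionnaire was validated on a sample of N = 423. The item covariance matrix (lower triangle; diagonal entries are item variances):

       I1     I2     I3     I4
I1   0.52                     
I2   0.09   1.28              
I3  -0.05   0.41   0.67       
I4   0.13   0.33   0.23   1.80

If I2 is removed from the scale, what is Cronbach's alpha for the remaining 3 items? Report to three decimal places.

Remaining items: I1, I3, I4 (k = 3).
sum of item variances = 0.52 + 0.67 + 1.80 = 2.99
σ²_T = 2.99 + 2 × 0.31 = 3.61
α (item deleted) = (3/2)·(1 − 2.99/3.61) = 0.258

Cronbach's alpha = 0.258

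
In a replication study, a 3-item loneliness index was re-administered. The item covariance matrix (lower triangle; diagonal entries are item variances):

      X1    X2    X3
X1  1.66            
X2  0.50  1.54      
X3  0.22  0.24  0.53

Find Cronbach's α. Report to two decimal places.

α = 0.51

ΣVar(i) = 1.66 + 1.54 + 0.53 = 3.73
Σ_{i<j} σ_ij = 0.96
σ²_total = 3.73 + 2 × 0.96 = 5.65
α = (k/(k−1))·(1 − ΣVar(i)/σ²_total) = (3/2)·(1 − 3.73/5.65) = 0.51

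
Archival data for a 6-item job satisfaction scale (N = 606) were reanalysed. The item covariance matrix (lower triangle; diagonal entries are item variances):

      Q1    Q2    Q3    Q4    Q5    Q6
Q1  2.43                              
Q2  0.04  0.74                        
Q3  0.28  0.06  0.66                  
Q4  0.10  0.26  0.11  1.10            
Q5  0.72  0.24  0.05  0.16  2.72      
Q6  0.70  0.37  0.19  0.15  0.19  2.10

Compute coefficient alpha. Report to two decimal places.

sum of item variances = 2.43 + 0.74 + 0.66 + 1.10 + 2.72 + 2.10 = 9.75
Σ_{i<j} σ_ij = 3.62
Var(T) = 9.75 + 2 × 3.62 = 16.99
α = (k/(k−1))·(1 − sum of item variances/Var(T)) = (6/5)·(1 − 9.75/16.99) = 0.51

α = 0.51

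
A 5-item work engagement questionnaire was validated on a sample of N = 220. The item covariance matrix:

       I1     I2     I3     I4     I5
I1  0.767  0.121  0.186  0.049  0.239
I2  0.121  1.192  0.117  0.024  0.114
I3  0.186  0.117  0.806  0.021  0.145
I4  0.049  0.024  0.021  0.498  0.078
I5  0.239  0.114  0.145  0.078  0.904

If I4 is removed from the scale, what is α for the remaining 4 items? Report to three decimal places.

α = 0.446

Remaining items: I1, I2, I3, I5 (k = 4).
sum of item variances = 0.767 + 1.192 + 0.806 + 0.904 = 3.669
σ²_total = 3.669 + 2 × 0.922 = 5.513
α (item deleted) = (4/3)·(1 − 3.669/5.513) = 0.446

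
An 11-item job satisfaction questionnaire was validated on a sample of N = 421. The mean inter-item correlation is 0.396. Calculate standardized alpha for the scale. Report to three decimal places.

standardized alpha = 0.878

Standardized α = k·r̄ / (1 + (k−1)·r̄) = 11 × 0.396 / (1 + 10 × 0.396)
  = 4.3560 / 4.9600 = 0.878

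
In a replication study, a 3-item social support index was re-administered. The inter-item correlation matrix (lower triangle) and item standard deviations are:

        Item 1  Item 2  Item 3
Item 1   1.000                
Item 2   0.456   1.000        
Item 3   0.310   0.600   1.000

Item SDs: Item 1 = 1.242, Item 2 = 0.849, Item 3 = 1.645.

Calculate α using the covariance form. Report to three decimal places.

α = 0.660

Σσ²ᵢ = 1.242² + 0.849² + 1.645² = 4.9694
Covariances σ_ij = r_ij · s_i · s_j:
  σ(Item 1,Item 2) = 0.456 × 1.242 × 0.849 = 0.4808
  σ(Item 1,Item 3) = 0.310 × 1.242 × 1.645 = 0.6334
  σ(Item 2,Item 3) = 0.600 × 0.849 × 1.645 = 0.8380
σ²_T = Σσ²ᵢ + 2·Σσ_ij = 4.9694 + 2 × 1.9522 = 8.8738
α = (3/2)·(1 − 4.9694/8.8738) = 0.660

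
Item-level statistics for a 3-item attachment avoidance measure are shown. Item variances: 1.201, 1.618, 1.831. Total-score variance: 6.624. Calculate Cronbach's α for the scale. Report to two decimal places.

ΣVar(i) = 1.201 + 1.618 + 1.831 = 4.650
α = (k/(k−1))·(1 − ΣVar(i)/total variance) = (3/2)·(1 − 4.650/6.624) = 0.45

Cronbach's α = 0.45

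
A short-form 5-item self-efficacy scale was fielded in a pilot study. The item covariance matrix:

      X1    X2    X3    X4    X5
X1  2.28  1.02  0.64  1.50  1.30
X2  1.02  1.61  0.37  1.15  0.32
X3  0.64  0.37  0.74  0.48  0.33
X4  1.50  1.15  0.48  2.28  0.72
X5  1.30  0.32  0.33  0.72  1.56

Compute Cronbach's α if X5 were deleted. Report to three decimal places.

Remaining items: X1, X2, X3, X4 (k = 4).
ΣVar(i) = 2.28 + 1.61 + 0.74 + 2.28 = 6.91
total variance = 6.91 + 2 × 5.16 = 17.23
α (item deleted) = (4/3)·(1 − 6.91/17.23) = 0.799

Cronbach's α = 0.799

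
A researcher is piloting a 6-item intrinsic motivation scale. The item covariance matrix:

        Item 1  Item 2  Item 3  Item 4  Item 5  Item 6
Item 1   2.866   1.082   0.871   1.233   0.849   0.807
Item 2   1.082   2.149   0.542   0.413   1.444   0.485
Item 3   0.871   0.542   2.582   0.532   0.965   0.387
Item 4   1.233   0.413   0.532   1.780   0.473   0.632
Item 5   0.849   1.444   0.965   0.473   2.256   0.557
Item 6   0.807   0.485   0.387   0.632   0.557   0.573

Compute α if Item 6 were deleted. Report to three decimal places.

α = 0.739

Remaining items: Item 1, Item 2, Item 3, Item 4, Item 5 (k = 5).
ΣVar(i) = 2.866 + 2.149 + 2.582 + 1.780 + 2.256 = 11.633
total variance = 11.633 + 2 × 8.404 = 28.441
α (item deleted) = (5/4)·(1 − 11.633/28.441) = 0.739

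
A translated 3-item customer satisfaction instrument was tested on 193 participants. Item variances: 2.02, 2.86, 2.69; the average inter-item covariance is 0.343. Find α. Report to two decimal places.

Σσ²ᵢ = 2.02 + 2.86 + 2.69 = 7.57
Sum of the 3 distinct covariances = 3 × 0.343 = 1.029
σ²_T = Σσ²ᵢ + 2·Σcov = 7.57 + 2 × 1.029 = 9.628
α = (3/2)·(1 − 7.57/9.628) = 0.32

α = 0.32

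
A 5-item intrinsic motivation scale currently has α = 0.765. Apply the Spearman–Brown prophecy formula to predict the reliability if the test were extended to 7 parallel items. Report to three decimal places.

Length factor m = 7/5 = 1.4000
α' = m·α / (1 + (m−1)·α)
   = 7/5 × 0.765 / (1 + (7/5 − 1) × 0.765)
   = 1.0710 / 1.3060 = 0.820

predicted reliability = 0.820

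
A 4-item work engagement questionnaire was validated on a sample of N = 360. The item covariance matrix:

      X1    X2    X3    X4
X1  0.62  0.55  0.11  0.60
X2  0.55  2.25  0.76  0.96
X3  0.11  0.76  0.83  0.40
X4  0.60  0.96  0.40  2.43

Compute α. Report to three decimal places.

α = 0.699

Σσ²ᵢ = 0.62 + 2.25 + 0.83 + 2.43 = 6.13
Σ_{i<j} σ_ij = 3.38
σ²_T = 6.13 + 2 × 3.38 = 12.89
α = (k/(k−1))·(1 − Σσ²ᵢ/σ²_T) = (4/3)·(1 − 6.13/12.89) = 0.699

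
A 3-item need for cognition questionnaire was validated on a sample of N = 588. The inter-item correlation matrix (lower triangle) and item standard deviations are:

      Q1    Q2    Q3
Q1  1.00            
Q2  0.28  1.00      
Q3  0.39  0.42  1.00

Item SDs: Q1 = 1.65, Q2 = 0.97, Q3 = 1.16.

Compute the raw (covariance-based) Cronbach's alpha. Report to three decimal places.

α = 0.599

Σσ²ᵢ = 1.65² + 0.97² + 1.16² = 5.0090
Covariances σ_ij = r_ij · s_i · s_j:
  σ(Q1,Q2) = 0.28 × 1.65 × 0.97 = 0.4481
  σ(Q1,Q3) = 0.39 × 1.65 × 1.16 = 0.7465
  σ(Q2,Q3) = 0.42 × 0.97 × 1.16 = 0.4726
σ²_T = Σσ²ᵢ + 2·Σσ_ij = 5.0090 + 2 × 1.6672 = 8.3434
α = (3/2)·(1 − 5.0090/8.3434) = 0.599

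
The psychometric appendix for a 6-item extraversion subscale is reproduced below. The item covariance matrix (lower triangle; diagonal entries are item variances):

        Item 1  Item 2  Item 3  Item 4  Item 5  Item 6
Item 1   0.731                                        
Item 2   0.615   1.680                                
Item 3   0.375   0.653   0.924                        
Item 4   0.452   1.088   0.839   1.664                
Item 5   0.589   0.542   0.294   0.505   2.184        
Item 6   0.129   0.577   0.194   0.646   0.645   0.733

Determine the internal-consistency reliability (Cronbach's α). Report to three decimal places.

Cronbach's α = 0.808

Σσ²ᵢ = 0.731 + 1.680 + 0.924 + 1.664 + 2.184 + 0.733 = 7.916
Σ_{i<j} σ_ij = 8.143
total variance = 7.916 + 2 × 8.143 = 24.202
α = (k/(k−1))·(1 − Σσ²ᵢ/total variance) = (6/5)·(1 − 7.916/24.202) = 0.808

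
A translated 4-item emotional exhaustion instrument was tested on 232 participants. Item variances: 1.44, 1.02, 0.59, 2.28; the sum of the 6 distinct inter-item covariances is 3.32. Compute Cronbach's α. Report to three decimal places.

α = 0.740

Σσ²ᵢ = 1.44 + 1.02 + 0.59 + 2.28 = 5.33
Sum of distinct covariances = 3.32
Var(T) = Σσ²ᵢ + 2·Σcov = 5.33 + 2 × 3.32 = 11.97
α = (4/3)·(1 − 5.33/11.97) = 0.740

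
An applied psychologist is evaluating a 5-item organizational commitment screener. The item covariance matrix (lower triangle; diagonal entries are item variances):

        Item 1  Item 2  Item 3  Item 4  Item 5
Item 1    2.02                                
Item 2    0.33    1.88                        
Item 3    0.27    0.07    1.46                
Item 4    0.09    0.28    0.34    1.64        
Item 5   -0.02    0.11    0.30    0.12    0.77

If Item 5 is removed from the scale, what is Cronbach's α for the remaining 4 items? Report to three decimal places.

Cronbach's α = 0.377

Remaining items: Item 1, Item 2, Item 3, Item 4 (k = 4).
ΣVar(i) = 2.02 + 1.88 + 1.46 + 1.64 = 7.00
σ²_T = 7.00 + 2 × 1.38 = 9.76
α (item deleted) = (4/3)·(1 − 7.00/9.76) = 0.377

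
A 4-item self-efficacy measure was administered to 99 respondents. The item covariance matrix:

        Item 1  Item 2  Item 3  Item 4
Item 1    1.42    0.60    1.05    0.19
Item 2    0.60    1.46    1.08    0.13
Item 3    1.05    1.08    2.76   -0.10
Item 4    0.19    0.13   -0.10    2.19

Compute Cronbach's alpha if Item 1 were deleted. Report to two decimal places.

Remaining items: Item 2, Item 3, Item 4 (k = 3).
Σσᵢ² = 1.46 + 2.76 + 2.19 = 6.41
σ²_total = 6.41 + 2 × 1.11 = 8.63
α (item deleted) = (3/2)·(1 − 6.41/8.63) = 0.39

Cronbach's alpha = 0.39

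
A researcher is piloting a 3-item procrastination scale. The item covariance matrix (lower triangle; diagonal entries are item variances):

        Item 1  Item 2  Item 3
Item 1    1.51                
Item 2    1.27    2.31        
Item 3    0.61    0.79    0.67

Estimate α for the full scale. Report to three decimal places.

α = 0.815

Σσ²ᵢ = 1.51 + 2.31 + 0.67 = 4.49
Sum of the distinct covariances = 2.67
total variance = 4.49 + 2 × 2.67 = 9.83
α = (k/(k−1))·(1 − Σσ²ᵢ/total variance) = (3/2)·(1 − 4.49/9.83) = 0.815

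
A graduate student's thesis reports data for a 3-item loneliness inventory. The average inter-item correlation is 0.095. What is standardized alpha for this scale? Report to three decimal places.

α = 0.239

Standardized α = k·r̄ / (1 + (k−1)·r̄) = 3 × 0.095 / (1 + 2 × 0.095)
  = 0.2850 / 1.1900 = 0.239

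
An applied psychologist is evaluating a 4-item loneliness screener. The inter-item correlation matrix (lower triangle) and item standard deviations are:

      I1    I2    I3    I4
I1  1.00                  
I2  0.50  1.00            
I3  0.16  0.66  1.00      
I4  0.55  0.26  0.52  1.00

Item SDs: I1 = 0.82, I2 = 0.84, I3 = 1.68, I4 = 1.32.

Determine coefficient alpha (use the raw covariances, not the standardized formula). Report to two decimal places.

α = 0.72

Σσ²ᵢ = 0.82² + 0.84² + 1.68² + 1.32² = 5.9428
Covariances σ_ij = r_ij · s_i · s_j:
  σ(I1,I2) = 0.50 × 0.82 × 0.84 = 0.3444
  σ(I1,I3) = 0.16 × 0.82 × 1.68 = 0.2204
  σ(I1,I4) = 0.55 × 0.82 × 1.32 = 0.5953
  σ(I2,I3) = 0.66 × 0.84 × 1.68 = 0.9314
  σ(I2,I4) = 0.26 × 0.84 × 1.32 = 0.2883
  σ(I3,I4) = 0.52 × 1.68 × 1.32 = 1.1532
σ²_T = Σσ²ᵢ + 2·Σσ_ij = 5.9428 + 2 × 3.5330 = 13.0088
α = (4/3)·(1 − 5.9428/13.0088) = 0.72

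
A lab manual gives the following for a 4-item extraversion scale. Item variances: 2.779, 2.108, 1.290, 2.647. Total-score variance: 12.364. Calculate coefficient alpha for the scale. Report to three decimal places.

Σσ²ᵢ = 2.779 + 2.108 + 1.290 + 2.647 = 8.824
α = (k/(k−1))·(1 − Σσ²ᵢ/total variance) = (4/3)·(1 − 8.824/12.364) = 0.382

α = 0.382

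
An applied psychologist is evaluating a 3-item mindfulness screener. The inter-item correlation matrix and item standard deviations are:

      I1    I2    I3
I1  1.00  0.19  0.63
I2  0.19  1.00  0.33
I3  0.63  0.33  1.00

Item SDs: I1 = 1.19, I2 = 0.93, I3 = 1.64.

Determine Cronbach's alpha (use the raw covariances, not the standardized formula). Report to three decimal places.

Σσ²ᵢ = 1.19² + 0.93² + 1.64² = 4.9706
Covariances σ_ij = r_ij · s_i · s_j:
  σ(I1,I2) = 0.19 × 1.19 × 0.93 = 0.2103
  σ(I1,I3) = 0.63 × 1.19 × 1.64 = 1.2295
  σ(I2,I3) = 0.33 × 0.93 × 1.64 = 0.5033
σ²_T = Σσ²ᵢ + 2·Σσ_ij = 4.9706 + 2 × 1.9431 = 8.8568
α = (3/2)·(1 − 4.9706/8.8568) = 0.658

Cronbach's alpha = 0.658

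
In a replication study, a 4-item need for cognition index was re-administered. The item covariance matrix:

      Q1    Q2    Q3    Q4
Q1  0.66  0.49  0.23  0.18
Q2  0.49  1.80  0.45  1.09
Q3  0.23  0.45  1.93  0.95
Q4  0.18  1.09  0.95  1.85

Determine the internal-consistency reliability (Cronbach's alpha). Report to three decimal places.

Σσ²ᵢ = 0.66 + 1.80 + 1.93 + 1.85 = 6.24
Σ_{i<j} σ_ij = 3.39
total variance = 6.24 + 2 × 3.39 = 13.02
α = (k/(k−1))·(1 − Σσ²ᵢ/total variance) = (4/3)·(1 − 6.24/13.02) = 0.694

α = 0.694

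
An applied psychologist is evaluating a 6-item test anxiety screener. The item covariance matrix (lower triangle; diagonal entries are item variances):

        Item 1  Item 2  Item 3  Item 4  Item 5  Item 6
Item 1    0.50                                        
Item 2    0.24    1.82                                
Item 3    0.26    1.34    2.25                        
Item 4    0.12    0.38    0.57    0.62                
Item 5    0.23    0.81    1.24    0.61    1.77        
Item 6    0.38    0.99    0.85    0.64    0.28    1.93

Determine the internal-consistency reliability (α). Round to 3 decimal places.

sum of item variances = 0.50 + 1.82 + 2.25 + 0.62 + 1.77 + 1.93 = 8.89
Sum of the distinct covariances = 8.94
total variance = 8.89 + 2 × 8.94 = 26.77
α = (k/(k−1))·(1 − sum of item variances/total variance) = (6/5)·(1 − 8.89/26.77) = 0.801

α = 0.801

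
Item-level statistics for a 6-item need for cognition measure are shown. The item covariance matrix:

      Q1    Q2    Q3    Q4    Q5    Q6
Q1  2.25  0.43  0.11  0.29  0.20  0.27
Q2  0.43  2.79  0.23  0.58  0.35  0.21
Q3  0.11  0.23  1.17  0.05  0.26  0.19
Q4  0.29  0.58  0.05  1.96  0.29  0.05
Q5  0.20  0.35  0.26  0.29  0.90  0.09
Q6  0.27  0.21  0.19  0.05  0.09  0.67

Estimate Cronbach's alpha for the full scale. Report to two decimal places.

Cronbach's alpha = 0.51

ΣVar(i) = 2.25 + 2.79 + 1.17 + 1.96 + 0.90 + 0.67 = 9.74
Sum of the distinct covariances = 3.60
Var(T) = 9.74 + 2 × 3.60 = 16.94
α = (k/(k−1))·(1 − ΣVar(i)/Var(T)) = (6/5)·(1 − 9.74/16.94) = 0.51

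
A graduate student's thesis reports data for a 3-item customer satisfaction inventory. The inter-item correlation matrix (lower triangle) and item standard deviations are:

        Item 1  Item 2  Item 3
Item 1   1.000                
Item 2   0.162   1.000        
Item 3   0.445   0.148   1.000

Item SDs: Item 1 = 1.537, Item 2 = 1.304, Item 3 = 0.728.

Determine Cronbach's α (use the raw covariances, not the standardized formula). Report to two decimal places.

Cronbach's α = 0.44

Σσ²ᵢ = 1.537² + 1.304² + 0.728² = 4.5928
Covariances σ_ij = r_ij · s_i · s_j:
  σ(Item 1,Item 2) = 0.162 × 1.537 × 1.304 = 0.3247
  σ(Item 1,Item 3) = 0.445 × 1.537 × 0.728 = 0.4979
  σ(Item 2,Item 3) = 0.148 × 1.304 × 0.728 = 0.1405
σ²_T = Σσ²ᵢ + 2·Σσ_ij = 4.5928 + 2 × 0.9631 = 6.5190
α = (3/2)·(1 − 4.5928/6.5190) = 0.44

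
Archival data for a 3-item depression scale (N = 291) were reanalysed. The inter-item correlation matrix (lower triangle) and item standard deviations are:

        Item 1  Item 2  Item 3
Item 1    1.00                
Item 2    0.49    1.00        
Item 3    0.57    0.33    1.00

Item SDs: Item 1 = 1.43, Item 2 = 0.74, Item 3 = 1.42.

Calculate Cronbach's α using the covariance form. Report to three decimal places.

Cronbach's α = 0.701

Σσ²ᵢ = 1.43² + 0.74² + 1.42² = 4.6089
Covariances σ_ij = r_ij · s_i · s_j:
  σ(Item 1,Item 2) = 0.49 × 1.43 × 0.74 = 0.5185
  σ(Item 1,Item 3) = 0.57 × 1.43 × 1.42 = 1.1574
  σ(Item 2,Item 3) = 0.33 × 0.74 × 1.42 = 0.3468
σ²_T = Σσ²ᵢ + 2·Σσ_ij = 4.6089 + 2 × 2.0227 = 8.6543
α = (3/2)·(1 − 4.6089/8.6543) = 0.701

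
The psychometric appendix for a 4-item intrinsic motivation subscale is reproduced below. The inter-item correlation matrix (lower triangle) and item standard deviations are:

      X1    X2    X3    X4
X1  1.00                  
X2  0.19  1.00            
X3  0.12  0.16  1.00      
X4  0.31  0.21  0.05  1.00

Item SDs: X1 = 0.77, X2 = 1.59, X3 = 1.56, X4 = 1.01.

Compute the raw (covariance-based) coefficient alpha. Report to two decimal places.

Σσ²ᵢ = 0.77² + 1.59² + 1.56² + 1.01² = 6.5747
Covariances σ_ij = r_ij · s_i · s_j:
  σ(X1,X2) = 0.19 × 0.77 × 1.59 = 0.2326
  σ(X1,X3) = 0.12 × 0.77 × 1.56 = 0.1441
  σ(X1,X4) = 0.31 × 0.77 × 1.01 = 0.2411
  σ(X2,X3) = 0.16 × 1.59 × 1.56 = 0.3969
  σ(X2,X4) = 0.21 × 1.59 × 1.01 = 0.3372
  σ(X3,X4) = 0.05 × 1.56 × 1.01 = 0.0788
σ²_T = Σσ²ᵢ + 2·Σσ_ij = 6.5747 + 2 × 1.4307 = 9.4361
α = (4/3)·(1 − 6.5747/9.4361) = 0.40

coefficient alpha = 0.40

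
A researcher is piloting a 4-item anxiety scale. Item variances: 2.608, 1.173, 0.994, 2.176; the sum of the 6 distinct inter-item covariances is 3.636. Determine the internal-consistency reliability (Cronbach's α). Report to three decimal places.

α = 0.682

Σσᵢ² = 2.608 + 1.173 + 0.994 + 2.176 = 6.951
Sum of distinct covariances = 3.636
total variance = Σσᵢ² + 2·Σcov = 6.951 + 2 × 3.636 = 14.223
α = (4/3)·(1 − 6.951/14.223) = 0.682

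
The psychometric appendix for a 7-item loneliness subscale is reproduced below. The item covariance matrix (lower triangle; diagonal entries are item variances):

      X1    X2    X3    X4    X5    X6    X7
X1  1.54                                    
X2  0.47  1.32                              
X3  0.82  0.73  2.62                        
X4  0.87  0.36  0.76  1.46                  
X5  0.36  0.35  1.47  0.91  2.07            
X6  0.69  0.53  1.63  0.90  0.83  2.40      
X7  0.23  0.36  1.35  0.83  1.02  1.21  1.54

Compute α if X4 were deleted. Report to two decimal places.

Remaining items: X1, X2, X3, X5, X6, X7 (k = 6).
ΣVar(i) = 1.54 + 1.32 + 2.62 + 2.07 + 2.40 + 1.54 = 11.49
σ²_T = 11.49 + 2 × 12.05 = 35.59
α (item deleted) = (6/5)·(1 − 11.49/35.59) = 0.81

α = 0.81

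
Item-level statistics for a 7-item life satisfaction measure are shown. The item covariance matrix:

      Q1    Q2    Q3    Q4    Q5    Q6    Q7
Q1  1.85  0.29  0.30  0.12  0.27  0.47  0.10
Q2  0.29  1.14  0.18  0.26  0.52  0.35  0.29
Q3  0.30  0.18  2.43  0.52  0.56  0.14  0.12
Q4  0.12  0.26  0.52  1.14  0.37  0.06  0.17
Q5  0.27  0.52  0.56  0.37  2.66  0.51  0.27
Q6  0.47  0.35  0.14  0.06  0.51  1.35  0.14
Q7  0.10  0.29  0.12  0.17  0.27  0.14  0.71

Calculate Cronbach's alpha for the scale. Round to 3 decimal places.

α = 0.602

sum of item variances = 1.85 + 1.14 + 2.43 + 1.14 + 2.66 + 1.35 + 0.71 = 11.28
Sum of off-diagonal covariances = 6.01
Var(T) = 11.28 + 2 × 6.01 = 23.30
α = (k/(k−1))·(1 − sum of item variances/Var(T)) = (7/6)·(1 − 11.28/23.30) = 0.602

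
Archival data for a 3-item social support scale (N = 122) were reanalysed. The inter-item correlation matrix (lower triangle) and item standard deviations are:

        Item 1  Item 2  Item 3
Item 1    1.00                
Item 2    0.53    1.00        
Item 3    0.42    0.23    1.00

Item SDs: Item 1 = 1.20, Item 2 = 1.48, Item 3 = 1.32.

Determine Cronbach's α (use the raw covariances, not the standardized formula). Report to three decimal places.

α = 0.650

Σσ²ᵢ = 1.20² + 1.48² + 1.32² = 5.3728
Covariances σ_ij = r_ij · s_i · s_j:
  σ(Item 1,Item 2) = 0.53 × 1.20 × 1.48 = 0.9413
  σ(Item 1,Item 3) = 0.42 × 1.20 × 1.32 = 0.6653
  σ(Item 2,Item 3) = 0.23 × 1.48 × 1.32 = 0.4493
σ²_T = Σσ²ᵢ + 2·Σσ_ij = 5.3728 + 2 × 2.0559 = 9.4846
α = (3/2)·(1 − 5.3728/9.4846) = 0.650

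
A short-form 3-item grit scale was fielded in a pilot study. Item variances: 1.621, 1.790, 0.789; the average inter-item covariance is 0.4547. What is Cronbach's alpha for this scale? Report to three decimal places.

Cronbach's alpha = 0.591

Σσ²ᵢ = 1.621 + 1.790 + 0.789 = 4.200
Sum of the 3 distinct covariances = 3 × 0.4547 = 1.3641
σ²_total = Σσ²ᵢ + 2·Σcov = 4.200 + 2 × 1.3641 = 6.9282
α = (3/2)·(1 − 4.200/6.9282) = 0.591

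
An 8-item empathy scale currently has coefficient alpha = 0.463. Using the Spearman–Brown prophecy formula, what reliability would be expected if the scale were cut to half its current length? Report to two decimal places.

Length factor m = 1/2
α' = m·α / (1 − (1−m)·α)
   = 1/2 × 0.463 / (1 − (1 − 1/2) × 0.463)
   = 0.2315 / 0.7685 = 0.30

predicted reliability = 0.30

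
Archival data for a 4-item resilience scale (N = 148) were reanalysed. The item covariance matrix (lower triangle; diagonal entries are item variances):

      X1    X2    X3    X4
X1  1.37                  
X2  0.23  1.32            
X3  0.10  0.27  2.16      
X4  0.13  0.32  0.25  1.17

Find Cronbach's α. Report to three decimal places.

sum of item variances = 1.37 + 1.32 + 2.16 + 1.17 = 6.02
Sum of off-diagonal covariances = 1.30
σ²_total = 6.02 + 2 × 1.30 = 8.62
α = (k/(k−1))·(1 − sum of item variances/σ²_total) = (4/3)·(1 − 6.02/8.62) = 0.402

α = 0.402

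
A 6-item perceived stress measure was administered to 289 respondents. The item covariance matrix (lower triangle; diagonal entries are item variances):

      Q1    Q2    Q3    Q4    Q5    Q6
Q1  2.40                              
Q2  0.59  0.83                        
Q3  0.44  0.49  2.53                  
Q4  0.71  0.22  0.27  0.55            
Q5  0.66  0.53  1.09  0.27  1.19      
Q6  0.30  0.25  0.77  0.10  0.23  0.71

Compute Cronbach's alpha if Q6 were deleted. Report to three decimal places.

α = 0.730

Remaining items: Q1, Q2, Q3, Q4, Q5 (k = 5).
Σσᵢ² = 2.40 + 0.83 + 2.53 + 0.55 + 1.19 = 7.50
Var(T) = 7.50 + 2 × 5.27 = 18.04
α (item deleted) = (5/4)·(1 − 7.50/18.04) = 0.730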